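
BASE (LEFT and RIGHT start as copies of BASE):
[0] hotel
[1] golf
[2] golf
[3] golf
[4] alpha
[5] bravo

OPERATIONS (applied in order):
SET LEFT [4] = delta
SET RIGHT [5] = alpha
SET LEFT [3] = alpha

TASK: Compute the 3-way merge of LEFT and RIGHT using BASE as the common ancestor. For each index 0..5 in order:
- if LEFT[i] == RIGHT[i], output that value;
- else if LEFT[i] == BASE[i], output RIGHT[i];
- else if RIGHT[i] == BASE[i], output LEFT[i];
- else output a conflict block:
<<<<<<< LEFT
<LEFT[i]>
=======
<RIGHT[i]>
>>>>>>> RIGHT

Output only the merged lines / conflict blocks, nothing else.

Answer: hotel
golf
golf
alpha
delta
alpha

Derivation:
Final LEFT:  [hotel, golf, golf, alpha, delta, bravo]
Final RIGHT: [hotel, golf, golf, golf, alpha, alpha]
i=0: L=hotel R=hotel -> agree -> hotel
i=1: L=golf R=golf -> agree -> golf
i=2: L=golf R=golf -> agree -> golf
i=3: L=alpha, R=golf=BASE -> take LEFT -> alpha
i=4: L=delta, R=alpha=BASE -> take LEFT -> delta
i=5: L=bravo=BASE, R=alpha -> take RIGHT -> alpha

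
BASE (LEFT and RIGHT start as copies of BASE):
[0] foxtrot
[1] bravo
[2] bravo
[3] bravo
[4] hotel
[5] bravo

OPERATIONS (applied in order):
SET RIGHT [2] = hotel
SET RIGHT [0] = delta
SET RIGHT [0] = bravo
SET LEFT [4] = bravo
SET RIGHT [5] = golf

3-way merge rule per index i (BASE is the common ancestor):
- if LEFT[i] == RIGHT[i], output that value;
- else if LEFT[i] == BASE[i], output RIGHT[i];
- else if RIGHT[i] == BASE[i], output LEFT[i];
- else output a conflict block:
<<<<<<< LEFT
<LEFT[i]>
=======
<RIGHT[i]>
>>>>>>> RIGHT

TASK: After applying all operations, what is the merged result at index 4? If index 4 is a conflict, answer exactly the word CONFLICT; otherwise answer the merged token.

Final LEFT:  [foxtrot, bravo, bravo, bravo, bravo, bravo]
Final RIGHT: [bravo, bravo, hotel, bravo, hotel, golf]
i=0: L=foxtrot=BASE, R=bravo -> take RIGHT -> bravo
i=1: L=bravo R=bravo -> agree -> bravo
i=2: L=bravo=BASE, R=hotel -> take RIGHT -> hotel
i=3: L=bravo R=bravo -> agree -> bravo
i=4: L=bravo, R=hotel=BASE -> take LEFT -> bravo
i=5: L=bravo=BASE, R=golf -> take RIGHT -> golf
Index 4 -> bravo

Answer: bravo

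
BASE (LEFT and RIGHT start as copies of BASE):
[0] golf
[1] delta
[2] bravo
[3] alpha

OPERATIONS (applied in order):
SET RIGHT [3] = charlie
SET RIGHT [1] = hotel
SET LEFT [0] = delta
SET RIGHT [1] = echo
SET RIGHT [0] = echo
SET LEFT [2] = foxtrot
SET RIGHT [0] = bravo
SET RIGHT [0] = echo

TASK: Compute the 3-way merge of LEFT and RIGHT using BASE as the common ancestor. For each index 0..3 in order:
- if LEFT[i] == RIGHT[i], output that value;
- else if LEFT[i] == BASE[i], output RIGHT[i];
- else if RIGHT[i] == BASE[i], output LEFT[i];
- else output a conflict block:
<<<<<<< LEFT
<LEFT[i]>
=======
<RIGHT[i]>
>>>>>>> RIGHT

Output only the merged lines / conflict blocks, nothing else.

Final LEFT:  [delta, delta, foxtrot, alpha]
Final RIGHT: [echo, echo, bravo, charlie]
i=0: BASE=golf L=delta R=echo all differ -> CONFLICT
i=1: L=delta=BASE, R=echo -> take RIGHT -> echo
i=2: L=foxtrot, R=bravo=BASE -> take LEFT -> foxtrot
i=3: L=alpha=BASE, R=charlie -> take RIGHT -> charlie

Answer: <<<<<<< LEFT
delta
=======
echo
>>>>>>> RIGHT
echo
foxtrot
charlie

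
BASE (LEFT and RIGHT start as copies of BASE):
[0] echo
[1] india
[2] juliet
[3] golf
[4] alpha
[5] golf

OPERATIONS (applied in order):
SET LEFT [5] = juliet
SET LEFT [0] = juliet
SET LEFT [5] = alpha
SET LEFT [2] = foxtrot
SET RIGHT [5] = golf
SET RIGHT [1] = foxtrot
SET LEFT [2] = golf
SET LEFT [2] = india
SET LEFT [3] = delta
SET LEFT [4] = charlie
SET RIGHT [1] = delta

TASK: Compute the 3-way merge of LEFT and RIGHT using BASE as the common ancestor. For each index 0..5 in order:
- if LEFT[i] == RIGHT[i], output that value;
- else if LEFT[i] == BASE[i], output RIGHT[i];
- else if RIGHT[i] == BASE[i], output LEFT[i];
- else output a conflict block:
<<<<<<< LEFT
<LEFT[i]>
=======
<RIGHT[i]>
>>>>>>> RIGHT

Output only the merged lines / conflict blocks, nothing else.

Final LEFT:  [juliet, india, india, delta, charlie, alpha]
Final RIGHT: [echo, delta, juliet, golf, alpha, golf]
i=0: L=juliet, R=echo=BASE -> take LEFT -> juliet
i=1: L=india=BASE, R=delta -> take RIGHT -> delta
i=2: L=india, R=juliet=BASE -> take LEFT -> india
i=3: L=delta, R=golf=BASE -> take LEFT -> delta
i=4: L=charlie, R=alpha=BASE -> take LEFT -> charlie
i=5: L=alpha, R=golf=BASE -> take LEFT -> alpha

Answer: juliet
delta
india
delta
charlie
alpha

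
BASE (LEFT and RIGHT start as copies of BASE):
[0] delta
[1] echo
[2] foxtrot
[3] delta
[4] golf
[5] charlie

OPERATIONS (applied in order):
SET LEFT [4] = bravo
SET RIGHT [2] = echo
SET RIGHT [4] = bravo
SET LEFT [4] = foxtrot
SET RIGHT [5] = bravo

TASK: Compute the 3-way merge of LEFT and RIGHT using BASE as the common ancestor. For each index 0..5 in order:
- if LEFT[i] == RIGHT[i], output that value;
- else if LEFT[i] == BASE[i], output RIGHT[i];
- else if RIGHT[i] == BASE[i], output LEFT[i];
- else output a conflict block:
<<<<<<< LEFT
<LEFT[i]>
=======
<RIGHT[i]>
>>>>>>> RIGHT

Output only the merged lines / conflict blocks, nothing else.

Final LEFT:  [delta, echo, foxtrot, delta, foxtrot, charlie]
Final RIGHT: [delta, echo, echo, delta, bravo, bravo]
i=0: L=delta R=delta -> agree -> delta
i=1: L=echo R=echo -> agree -> echo
i=2: L=foxtrot=BASE, R=echo -> take RIGHT -> echo
i=3: L=delta R=delta -> agree -> delta
i=4: BASE=golf L=foxtrot R=bravo all differ -> CONFLICT
i=5: L=charlie=BASE, R=bravo -> take RIGHT -> bravo

Answer: delta
echo
echo
delta
<<<<<<< LEFT
foxtrot
=======
bravo
>>>>>>> RIGHT
bravo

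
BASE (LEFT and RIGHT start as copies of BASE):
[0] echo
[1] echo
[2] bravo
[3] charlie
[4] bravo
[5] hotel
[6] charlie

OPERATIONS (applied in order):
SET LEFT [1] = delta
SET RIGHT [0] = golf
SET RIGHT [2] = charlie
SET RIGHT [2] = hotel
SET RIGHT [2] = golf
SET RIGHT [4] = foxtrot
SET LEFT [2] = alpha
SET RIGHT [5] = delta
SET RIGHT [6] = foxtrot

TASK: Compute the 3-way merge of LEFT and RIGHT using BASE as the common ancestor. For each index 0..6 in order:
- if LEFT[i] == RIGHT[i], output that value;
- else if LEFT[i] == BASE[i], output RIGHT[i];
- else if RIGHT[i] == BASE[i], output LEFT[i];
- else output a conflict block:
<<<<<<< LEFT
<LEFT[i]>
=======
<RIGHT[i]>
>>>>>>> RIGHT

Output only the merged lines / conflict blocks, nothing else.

Final LEFT:  [echo, delta, alpha, charlie, bravo, hotel, charlie]
Final RIGHT: [golf, echo, golf, charlie, foxtrot, delta, foxtrot]
i=0: L=echo=BASE, R=golf -> take RIGHT -> golf
i=1: L=delta, R=echo=BASE -> take LEFT -> delta
i=2: BASE=bravo L=alpha R=golf all differ -> CONFLICT
i=3: L=charlie R=charlie -> agree -> charlie
i=4: L=bravo=BASE, R=foxtrot -> take RIGHT -> foxtrot
i=5: L=hotel=BASE, R=delta -> take RIGHT -> delta
i=6: L=charlie=BASE, R=foxtrot -> take RIGHT -> foxtrot

Answer: golf
delta
<<<<<<< LEFT
alpha
=======
golf
>>>>>>> RIGHT
charlie
foxtrot
delta
foxtrot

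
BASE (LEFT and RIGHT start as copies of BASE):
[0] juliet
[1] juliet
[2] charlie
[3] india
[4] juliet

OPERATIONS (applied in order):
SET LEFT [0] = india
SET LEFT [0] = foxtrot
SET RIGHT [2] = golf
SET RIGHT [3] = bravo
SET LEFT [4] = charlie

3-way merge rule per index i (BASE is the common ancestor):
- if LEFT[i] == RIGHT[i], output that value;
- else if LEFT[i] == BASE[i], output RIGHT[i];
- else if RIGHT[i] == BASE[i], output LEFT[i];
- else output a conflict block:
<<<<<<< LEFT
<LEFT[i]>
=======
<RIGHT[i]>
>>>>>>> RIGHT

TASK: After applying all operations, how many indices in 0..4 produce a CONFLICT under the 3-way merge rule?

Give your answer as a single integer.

Final LEFT:  [foxtrot, juliet, charlie, india, charlie]
Final RIGHT: [juliet, juliet, golf, bravo, juliet]
i=0: L=foxtrot, R=juliet=BASE -> take LEFT -> foxtrot
i=1: L=juliet R=juliet -> agree -> juliet
i=2: L=charlie=BASE, R=golf -> take RIGHT -> golf
i=3: L=india=BASE, R=bravo -> take RIGHT -> bravo
i=4: L=charlie, R=juliet=BASE -> take LEFT -> charlie
Conflict count: 0

Answer: 0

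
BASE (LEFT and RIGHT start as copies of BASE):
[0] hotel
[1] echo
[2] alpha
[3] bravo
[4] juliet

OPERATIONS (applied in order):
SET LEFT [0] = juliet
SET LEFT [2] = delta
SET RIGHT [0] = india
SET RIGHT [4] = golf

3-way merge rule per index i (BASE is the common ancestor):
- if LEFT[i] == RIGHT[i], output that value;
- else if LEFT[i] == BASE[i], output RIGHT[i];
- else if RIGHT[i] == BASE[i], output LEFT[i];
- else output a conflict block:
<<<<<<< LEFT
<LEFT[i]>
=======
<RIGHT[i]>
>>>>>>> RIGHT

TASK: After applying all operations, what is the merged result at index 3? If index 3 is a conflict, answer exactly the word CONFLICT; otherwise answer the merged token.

Answer: bravo

Derivation:
Final LEFT:  [juliet, echo, delta, bravo, juliet]
Final RIGHT: [india, echo, alpha, bravo, golf]
i=0: BASE=hotel L=juliet R=india all differ -> CONFLICT
i=1: L=echo R=echo -> agree -> echo
i=2: L=delta, R=alpha=BASE -> take LEFT -> delta
i=3: L=bravo R=bravo -> agree -> bravo
i=4: L=juliet=BASE, R=golf -> take RIGHT -> golf
Index 3 -> bravo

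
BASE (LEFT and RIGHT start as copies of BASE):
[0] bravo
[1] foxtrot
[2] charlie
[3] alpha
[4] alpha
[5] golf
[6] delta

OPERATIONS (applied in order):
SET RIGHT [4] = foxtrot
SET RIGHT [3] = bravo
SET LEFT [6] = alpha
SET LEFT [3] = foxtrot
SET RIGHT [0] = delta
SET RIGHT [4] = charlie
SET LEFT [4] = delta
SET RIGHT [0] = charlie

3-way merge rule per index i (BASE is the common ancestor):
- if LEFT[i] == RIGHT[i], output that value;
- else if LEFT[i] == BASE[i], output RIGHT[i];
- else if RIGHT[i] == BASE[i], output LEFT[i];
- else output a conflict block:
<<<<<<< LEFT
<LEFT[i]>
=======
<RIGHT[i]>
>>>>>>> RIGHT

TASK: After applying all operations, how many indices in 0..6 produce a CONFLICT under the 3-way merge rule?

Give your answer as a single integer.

Answer: 2

Derivation:
Final LEFT:  [bravo, foxtrot, charlie, foxtrot, delta, golf, alpha]
Final RIGHT: [charlie, foxtrot, charlie, bravo, charlie, golf, delta]
i=0: L=bravo=BASE, R=charlie -> take RIGHT -> charlie
i=1: L=foxtrot R=foxtrot -> agree -> foxtrot
i=2: L=charlie R=charlie -> agree -> charlie
i=3: BASE=alpha L=foxtrot R=bravo all differ -> CONFLICT
i=4: BASE=alpha L=delta R=charlie all differ -> CONFLICT
i=5: L=golf R=golf -> agree -> golf
i=6: L=alpha, R=delta=BASE -> take LEFT -> alpha
Conflict count: 2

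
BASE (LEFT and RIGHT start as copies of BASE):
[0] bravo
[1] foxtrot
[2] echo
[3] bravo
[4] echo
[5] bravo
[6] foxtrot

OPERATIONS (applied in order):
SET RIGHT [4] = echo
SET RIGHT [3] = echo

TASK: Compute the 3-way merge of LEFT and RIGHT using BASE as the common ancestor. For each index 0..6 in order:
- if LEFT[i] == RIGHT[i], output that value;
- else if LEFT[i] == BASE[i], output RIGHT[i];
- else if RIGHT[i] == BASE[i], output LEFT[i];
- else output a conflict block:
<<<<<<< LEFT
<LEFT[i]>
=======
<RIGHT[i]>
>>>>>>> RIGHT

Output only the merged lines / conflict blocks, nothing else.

Answer: bravo
foxtrot
echo
echo
echo
bravo
foxtrot

Derivation:
Final LEFT:  [bravo, foxtrot, echo, bravo, echo, bravo, foxtrot]
Final RIGHT: [bravo, foxtrot, echo, echo, echo, bravo, foxtrot]
i=0: L=bravo R=bravo -> agree -> bravo
i=1: L=foxtrot R=foxtrot -> agree -> foxtrot
i=2: L=echo R=echo -> agree -> echo
i=3: L=bravo=BASE, R=echo -> take RIGHT -> echo
i=4: L=echo R=echo -> agree -> echo
i=5: L=bravo R=bravo -> agree -> bravo
i=6: L=foxtrot R=foxtrot -> agree -> foxtrot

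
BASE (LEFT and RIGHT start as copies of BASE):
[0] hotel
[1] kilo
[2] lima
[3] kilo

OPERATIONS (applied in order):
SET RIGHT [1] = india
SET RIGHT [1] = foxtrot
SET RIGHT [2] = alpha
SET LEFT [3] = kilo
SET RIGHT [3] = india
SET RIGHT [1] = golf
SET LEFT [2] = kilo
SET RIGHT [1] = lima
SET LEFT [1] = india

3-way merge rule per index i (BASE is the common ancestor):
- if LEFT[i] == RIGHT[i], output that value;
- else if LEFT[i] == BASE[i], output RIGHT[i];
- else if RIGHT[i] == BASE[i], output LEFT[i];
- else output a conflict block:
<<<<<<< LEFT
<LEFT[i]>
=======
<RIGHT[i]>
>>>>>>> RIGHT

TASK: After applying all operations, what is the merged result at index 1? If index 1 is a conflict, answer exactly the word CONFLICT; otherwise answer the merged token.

Final LEFT:  [hotel, india, kilo, kilo]
Final RIGHT: [hotel, lima, alpha, india]
i=0: L=hotel R=hotel -> agree -> hotel
i=1: BASE=kilo L=india R=lima all differ -> CONFLICT
i=2: BASE=lima L=kilo R=alpha all differ -> CONFLICT
i=3: L=kilo=BASE, R=india -> take RIGHT -> india
Index 1 -> CONFLICT

Answer: CONFLICT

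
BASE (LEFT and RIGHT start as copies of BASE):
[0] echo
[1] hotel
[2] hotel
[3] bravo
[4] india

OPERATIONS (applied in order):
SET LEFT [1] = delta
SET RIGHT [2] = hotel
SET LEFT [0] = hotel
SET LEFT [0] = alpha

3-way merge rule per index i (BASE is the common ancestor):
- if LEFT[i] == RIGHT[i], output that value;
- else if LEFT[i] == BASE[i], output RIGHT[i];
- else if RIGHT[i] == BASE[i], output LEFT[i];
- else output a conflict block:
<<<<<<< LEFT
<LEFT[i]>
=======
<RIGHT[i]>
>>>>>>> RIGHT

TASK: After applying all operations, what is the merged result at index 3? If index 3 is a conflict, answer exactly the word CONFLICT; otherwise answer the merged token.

Final LEFT:  [alpha, delta, hotel, bravo, india]
Final RIGHT: [echo, hotel, hotel, bravo, india]
i=0: L=alpha, R=echo=BASE -> take LEFT -> alpha
i=1: L=delta, R=hotel=BASE -> take LEFT -> delta
i=2: L=hotel R=hotel -> agree -> hotel
i=3: L=bravo R=bravo -> agree -> bravo
i=4: L=india R=india -> agree -> india
Index 3 -> bravo

Answer: bravo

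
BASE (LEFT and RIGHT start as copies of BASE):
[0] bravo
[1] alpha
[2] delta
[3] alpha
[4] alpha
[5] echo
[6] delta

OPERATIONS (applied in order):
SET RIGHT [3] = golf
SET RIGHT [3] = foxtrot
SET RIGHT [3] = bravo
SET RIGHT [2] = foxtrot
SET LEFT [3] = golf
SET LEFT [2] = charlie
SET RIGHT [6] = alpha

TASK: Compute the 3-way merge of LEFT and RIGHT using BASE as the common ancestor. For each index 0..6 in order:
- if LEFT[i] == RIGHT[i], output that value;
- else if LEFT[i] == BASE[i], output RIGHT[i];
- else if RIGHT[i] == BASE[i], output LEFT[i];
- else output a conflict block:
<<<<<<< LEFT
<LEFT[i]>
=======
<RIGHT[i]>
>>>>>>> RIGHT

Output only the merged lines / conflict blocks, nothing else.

Final LEFT:  [bravo, alpha, charlie, golf, alpha, echo, delta]
Final RIGHT: [bravo, alpha, foxtrot, bravo, alpha, echo, alpha]
i=0: L=bravo R=bravo -> agree -> bravo
i=1: L=alpha R=alpha -> agree -> alpha
i=2: BASE=delta L=charlie R=foxtrot all differ -> CONFLICT
i=3: BASE=alpha L=golf R=bravo all differ -> CONFLICT
i=4: L=alpha R=alpha -> agree -> alpha
i=5: L=echo R=echo -> agree -> echo
i=6: L=delta=BASE, R=alpha -> take RIGHT -> alpha

Answer: bravo
alpha
<<<<<<< LEFT
charlie
=======
foxtrot
>>>>>>> RIGHT
<<<<<<< LEFT
golf
=======
bravo
>>>>>>> RIGHT
alpha
echo
alpha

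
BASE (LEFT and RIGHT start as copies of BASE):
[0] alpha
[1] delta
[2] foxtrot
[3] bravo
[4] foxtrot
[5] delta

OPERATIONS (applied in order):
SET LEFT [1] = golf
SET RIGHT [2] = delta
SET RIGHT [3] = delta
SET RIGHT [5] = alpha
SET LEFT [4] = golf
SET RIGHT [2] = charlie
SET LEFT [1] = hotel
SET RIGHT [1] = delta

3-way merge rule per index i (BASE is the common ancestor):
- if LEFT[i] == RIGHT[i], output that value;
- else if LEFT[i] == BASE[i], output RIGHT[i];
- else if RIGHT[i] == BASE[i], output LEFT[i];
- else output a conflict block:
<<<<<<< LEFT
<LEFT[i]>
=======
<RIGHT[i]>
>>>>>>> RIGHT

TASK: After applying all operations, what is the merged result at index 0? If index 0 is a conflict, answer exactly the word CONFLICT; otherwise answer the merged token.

Final LEFT:  [alpha, hotel, foxtrot, bravo, golf, delta]
Final RIGHT: [alpha, delta, charlie, delta, foxtrot, alpha]
i=0: L=alpha R=alpha -> agree -> alpha
i=1: L=hotel, R=delta=BASE -> take LEFT -> hotel
i=2: L=foxtrot=BASE, R=charlie -> take RIGHT -> charlie
i=3: L=bravo=BASE, R=delta -> take RIGHT -> delta
i=4: L=golf, R=foxtrot=BASE -> take LEFT -> golf
i=5: L=delta=BASE, R=alpha -> take RIGHT -> alpha
Index 0 -> alpha

Answer: alpha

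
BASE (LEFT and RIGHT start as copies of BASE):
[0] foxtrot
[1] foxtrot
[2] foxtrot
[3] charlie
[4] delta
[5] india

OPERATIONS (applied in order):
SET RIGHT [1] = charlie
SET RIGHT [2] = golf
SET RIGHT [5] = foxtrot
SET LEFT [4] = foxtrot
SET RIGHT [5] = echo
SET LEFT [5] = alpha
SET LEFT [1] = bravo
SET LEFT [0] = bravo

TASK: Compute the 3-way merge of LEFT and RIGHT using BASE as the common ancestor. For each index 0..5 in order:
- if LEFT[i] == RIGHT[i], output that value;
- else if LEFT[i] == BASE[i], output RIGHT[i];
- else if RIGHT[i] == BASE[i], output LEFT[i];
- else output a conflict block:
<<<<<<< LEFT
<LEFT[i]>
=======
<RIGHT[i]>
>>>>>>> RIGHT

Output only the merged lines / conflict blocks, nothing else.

Answer: bravo
<<<<<<< LEFT
bravo
=======
charlie
>>>>>>> RIGHT
golf
charlie
foxtrot
<<<<<<< LEFT
alpha
=======
echo
>>>>>>> RIGHT

Derivation:
Final LEFT:  [bravo, bravo, foxtrot, charlie, foxtrot, alpha]
Final RIGHT: [foxtrot, charlie, golf, charlie, delta, echo]
i=0: L=bravo, R=foxtrot=BASE -> take LEFT -> bravo
i=1: BASE=foxtrot L=bravo R=charlie all differ -> CONFLICT
i=2: L=foxtrot=BASE, R=golf -> take RIGHT -> golf
i=3: L=charlie R=charlie -> agree -> charlie
i=4: L=foxtrot, R=delta=BASE -> take LEFT -> foxtrot
i=5: BASE=india L=alpha R=echo all differ -> CONFLICT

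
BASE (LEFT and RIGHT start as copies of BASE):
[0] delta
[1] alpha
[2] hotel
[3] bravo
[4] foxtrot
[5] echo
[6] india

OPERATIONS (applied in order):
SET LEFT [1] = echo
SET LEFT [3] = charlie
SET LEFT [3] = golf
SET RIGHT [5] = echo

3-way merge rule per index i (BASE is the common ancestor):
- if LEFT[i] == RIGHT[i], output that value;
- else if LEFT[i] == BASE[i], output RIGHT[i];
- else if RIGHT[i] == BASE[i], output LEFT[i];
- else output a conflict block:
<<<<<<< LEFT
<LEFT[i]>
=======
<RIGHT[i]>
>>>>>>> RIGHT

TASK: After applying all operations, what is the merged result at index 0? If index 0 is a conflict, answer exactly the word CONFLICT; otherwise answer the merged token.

Answer: delta

Derivation:
Final LEFT:  [delta, echo, hotel, golf, foxtrot, echo, india]
Final RIGHT: [delta, alpha, hotel, bravo, foxtrot, echo, india]
i=0: L=delta R=delta -> agree -> delta
i=1: L=echo, R=alpha=BASE -> take LEFT -> echo
i=2: L=hotel R=hotel -> agree -> hotel
i=3: L=golf, R=bravo=BASE -> take LEFT -> golf
i=4: L=foxtrot R=foxtrot -> agree -> foxtrot
i=5: L=echo R=echo -> agree -> echo
i=6: L=india R=india -> agree -> india
Index 0 -> delta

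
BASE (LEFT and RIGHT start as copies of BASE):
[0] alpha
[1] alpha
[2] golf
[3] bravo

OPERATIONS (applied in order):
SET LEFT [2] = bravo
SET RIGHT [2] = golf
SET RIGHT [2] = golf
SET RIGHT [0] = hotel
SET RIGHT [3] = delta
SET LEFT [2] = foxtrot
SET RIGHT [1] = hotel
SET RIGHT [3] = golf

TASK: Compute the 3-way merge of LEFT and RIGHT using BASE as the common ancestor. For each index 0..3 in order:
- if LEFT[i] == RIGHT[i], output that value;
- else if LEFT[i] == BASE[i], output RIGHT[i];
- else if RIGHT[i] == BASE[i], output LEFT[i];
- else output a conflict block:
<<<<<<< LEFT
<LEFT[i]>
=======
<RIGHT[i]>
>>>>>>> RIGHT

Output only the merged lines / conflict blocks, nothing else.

Answer: hotel
hotel
foxtrot
golf

Derivation:
Final LEFT:  [alpha, alpha, foxtrot, bravo]
Final RIGHT: [hotel, hotel, golf, golf]
i=0: L=alpha=BASE, R=hotel -> take RIGHT -> hotel
i=1: L=alpha=BASE, R=hotel -> take RIGHT -> hotel
i=2: L=foxtrot, R=golf=BASE -> take LEFT -> foxtrot
i=3: L=bravo=BASE, R=golf -> take RIGHT -> golf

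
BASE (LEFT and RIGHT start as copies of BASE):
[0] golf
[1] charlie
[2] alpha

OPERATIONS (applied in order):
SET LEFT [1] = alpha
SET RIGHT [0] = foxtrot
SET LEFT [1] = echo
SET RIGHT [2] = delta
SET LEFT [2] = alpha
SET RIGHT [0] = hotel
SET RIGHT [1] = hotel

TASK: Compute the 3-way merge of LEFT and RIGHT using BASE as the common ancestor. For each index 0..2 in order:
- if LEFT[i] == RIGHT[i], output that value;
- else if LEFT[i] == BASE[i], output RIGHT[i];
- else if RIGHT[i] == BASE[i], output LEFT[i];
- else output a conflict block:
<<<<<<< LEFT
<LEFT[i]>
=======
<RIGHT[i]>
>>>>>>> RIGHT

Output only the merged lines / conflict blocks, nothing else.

Final LEFT:  [golf, echo, alpha]
Final RIGHT: [hotel, hotel, delta]
i=0: L=golf=BASE, R=hotel -> take RIGHT -> hotel
i=1: BASE=charlie L=echo R=hotel all differ -> CONFLICT
i=2: L=alpha=BASE, R=delta -> take RIGHT -> delta

Answer: hotel
<<<<<<< LEFT
echo
=======
hotel
>>>>>>> RIGHT
delta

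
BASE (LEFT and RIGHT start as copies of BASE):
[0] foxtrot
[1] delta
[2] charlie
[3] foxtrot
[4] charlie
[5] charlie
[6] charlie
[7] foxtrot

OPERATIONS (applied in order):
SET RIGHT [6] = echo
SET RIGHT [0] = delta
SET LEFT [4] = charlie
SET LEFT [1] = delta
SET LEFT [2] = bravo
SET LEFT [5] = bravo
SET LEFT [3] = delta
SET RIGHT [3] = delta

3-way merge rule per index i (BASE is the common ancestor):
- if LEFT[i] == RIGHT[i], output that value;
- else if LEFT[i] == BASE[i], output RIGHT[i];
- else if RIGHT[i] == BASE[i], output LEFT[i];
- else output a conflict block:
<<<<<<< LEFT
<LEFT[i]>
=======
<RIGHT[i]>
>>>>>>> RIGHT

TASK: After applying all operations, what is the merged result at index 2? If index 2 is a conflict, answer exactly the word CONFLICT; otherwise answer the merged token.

Answer: bravo

Derivation:
Final LEFT:  [foxtrot, delta, bravo, delta, charlie, bravo, charlie, foxtrot]
Final RIGHT: [delta, delta, charlie, delta, charlie, charlie, echo, foxtrot]
i=0: L=foxtrot=BASE, R=delta -> take RIGHT -> delta
i=1: L=delta R=delta -> agree -> delta
i=2: L=bravo, R=charlie=BASE -> take LEFT -> bravo
i=3: L=delta R=delta -> agree -> delta
i=4: L=charlie R=charlie -> agree -> charlie
i=5: L=bravo, R=charlie=BASE -> take LEFT -> bravo
i=6: L=charlie=BASE, R=echo -> take RIGHT -> echo
i=7: L=foxtrot R=foxtrot -> agree -> foxtrot
Index 2 -> bravo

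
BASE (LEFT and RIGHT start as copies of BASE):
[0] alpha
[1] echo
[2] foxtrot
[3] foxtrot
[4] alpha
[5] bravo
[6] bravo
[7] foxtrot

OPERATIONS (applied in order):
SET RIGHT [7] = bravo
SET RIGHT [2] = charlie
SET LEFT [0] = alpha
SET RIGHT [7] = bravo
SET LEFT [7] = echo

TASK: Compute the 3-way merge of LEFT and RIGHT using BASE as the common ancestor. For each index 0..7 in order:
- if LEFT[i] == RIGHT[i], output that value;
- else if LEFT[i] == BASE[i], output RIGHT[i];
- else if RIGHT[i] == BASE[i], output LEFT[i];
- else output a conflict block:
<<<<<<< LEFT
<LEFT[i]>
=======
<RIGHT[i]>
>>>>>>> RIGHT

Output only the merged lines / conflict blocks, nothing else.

Answer: alpha
echo
charlie
foxtrot
alpha
bravo
bravo
<<<<<<< LEFT
echo
=======
bravo
>>>>>>> RIGHT

Derivation:
Final LEFT:  [alpha, echo, foxtrot, foxtrot, alpha, bravo, bravo, echo]
Final RIGHT: [alpha, echo, charlie, foxtrot, alpha, bravo, bravo, bravo]
i=0: L=alpha R=alpha -> agree -> alpha
i=1: L=echo R=echo -> agree -> echo
i=2: L=foxtrot=BASE, R=charlie -> take RIGHT -> charlie
i=3: L=foxtrot R=foxtrot -> agree -> foxtrot
i=4: L=alpha R=alpha -> agree -> alpha
i=5: L=bravo R=bravo -> agree -> bravo
i=6: L=bravo R=bravo -> agree -> bravo
i=7: BASE=foxtrot L=echo R=bravo all differ -> CONFLICT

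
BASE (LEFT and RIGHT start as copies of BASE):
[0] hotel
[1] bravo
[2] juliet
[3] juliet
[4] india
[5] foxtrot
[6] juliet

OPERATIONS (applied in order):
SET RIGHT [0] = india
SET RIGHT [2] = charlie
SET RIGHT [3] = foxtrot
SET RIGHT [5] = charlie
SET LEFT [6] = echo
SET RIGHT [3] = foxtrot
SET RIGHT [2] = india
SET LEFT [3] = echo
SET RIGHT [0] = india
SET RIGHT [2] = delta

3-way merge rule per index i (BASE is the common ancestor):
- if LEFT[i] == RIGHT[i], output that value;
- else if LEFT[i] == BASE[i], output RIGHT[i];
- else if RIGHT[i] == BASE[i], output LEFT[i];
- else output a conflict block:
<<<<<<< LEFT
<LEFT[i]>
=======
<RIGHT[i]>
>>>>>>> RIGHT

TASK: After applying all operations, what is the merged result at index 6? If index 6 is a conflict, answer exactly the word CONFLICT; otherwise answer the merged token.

Answer: echo

Derivation:
Final LEFT:  [hotel, bravo, juliet, echo, india, foxtrot, echo]
Final RIGHT: [india, bravo, delta, foxtrot, india, charlie, juliet]
i=0: L=hotel=BASE, R=india -> take RIGHT -> india
i=1: L=bravo R=bravo -> agree -> bravo
i=2: L=juliet=BASE, R=delta -> take RIGHT -> delta
i=3: BASE=juliet L=echo R=foxtrot all differ -> CONFLICT
i=4: L=india R=india -> agree -> india
i=5: L=foxtrot=BASE, R=charlie -> take RIGHT -> charlie
i=6: L=echo, R=juliet=BASE -> take LEFT -> echo
Index 6 -> echo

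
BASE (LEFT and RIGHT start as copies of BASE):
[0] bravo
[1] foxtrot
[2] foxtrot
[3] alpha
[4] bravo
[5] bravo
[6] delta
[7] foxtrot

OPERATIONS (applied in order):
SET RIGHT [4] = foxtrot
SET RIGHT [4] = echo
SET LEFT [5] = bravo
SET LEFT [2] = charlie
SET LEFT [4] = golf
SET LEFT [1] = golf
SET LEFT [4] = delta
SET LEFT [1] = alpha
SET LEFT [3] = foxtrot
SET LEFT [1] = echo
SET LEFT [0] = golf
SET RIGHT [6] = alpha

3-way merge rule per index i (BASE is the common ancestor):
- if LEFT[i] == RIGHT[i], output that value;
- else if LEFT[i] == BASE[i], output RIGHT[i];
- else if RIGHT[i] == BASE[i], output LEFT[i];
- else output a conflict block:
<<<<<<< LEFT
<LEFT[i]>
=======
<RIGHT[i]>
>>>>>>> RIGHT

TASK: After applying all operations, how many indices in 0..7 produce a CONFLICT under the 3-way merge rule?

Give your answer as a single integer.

Final LEFT:  [golf, echo, charlie, foxtrot, delta, bravo, delta, foxtrot]
Final RIGHT: [bravo, foxtrot, foxtrot, alpha, echo, bravo, alpha, foxtrot]
i=0: L=golf, R=bravo=BASE -> take LEFT -> golf
i=1: L=echo, R=foxtrot=BASE -> take LEFT -> echo
i=2: L=charlie, R=foxtrot=BASE -> take LEFT -> charlie
i=3: L=foxtrot, R=alpha=BASE -> take LEFT -> foxtrot
i=4: BASE=bravo L=delta R=echo all differ -> CONFLICT
i=5: L=bravo R=bravo -> agree -> bravo
i=6: L=delta=BASE, R=alpha -> take RIGHT -> alpha
i=7: L=foxtrot R=foxtrot -> agree -> foxtrot
Conflict count: 1

Answer: 1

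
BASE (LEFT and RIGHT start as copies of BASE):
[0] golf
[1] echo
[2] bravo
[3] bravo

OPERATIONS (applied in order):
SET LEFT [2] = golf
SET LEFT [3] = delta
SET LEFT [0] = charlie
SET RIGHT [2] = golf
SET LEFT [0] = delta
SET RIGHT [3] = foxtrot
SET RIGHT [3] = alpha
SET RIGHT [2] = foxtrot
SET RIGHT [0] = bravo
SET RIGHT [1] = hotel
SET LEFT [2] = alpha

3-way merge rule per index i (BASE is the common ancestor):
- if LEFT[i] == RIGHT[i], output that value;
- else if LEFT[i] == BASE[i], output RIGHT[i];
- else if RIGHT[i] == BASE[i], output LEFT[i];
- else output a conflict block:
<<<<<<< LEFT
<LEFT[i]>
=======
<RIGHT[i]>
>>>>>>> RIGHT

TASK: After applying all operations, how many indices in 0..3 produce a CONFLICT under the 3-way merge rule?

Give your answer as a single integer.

Answer: 3

Derivation:
Final LEFT:  [delta, echo, alpha, delta]
Final RIGHT: [bravo, hotel, foxtrot, alpha]
i=0: BASE=golf L=delta R=bravo all differ -> CONFLICT
i=1: L=echo=BASE, R=hotel -> take RIGHT -> hotel
i=2: BASE=bravo L=alpha R=foxtrot all differ -> CONFLICT
i=3: BASE=bravo L=delta R=alpha all differ -> CONFLICT
Conflict count: 3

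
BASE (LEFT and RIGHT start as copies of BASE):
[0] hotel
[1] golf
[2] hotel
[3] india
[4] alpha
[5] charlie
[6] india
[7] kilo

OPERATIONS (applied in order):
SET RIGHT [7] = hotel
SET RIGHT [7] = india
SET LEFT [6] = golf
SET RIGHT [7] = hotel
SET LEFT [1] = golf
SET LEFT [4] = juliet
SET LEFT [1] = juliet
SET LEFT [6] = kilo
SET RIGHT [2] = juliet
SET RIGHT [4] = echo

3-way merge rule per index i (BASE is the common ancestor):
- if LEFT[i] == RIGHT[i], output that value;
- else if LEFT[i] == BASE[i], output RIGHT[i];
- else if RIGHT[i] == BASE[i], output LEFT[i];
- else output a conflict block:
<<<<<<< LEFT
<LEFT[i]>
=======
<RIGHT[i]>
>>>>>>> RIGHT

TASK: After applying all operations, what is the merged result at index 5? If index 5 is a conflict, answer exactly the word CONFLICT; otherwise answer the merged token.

Answer: charlie

Derivation:
Final LEFT:  [hotel, juliet, hotel, india, juliet, charlie, kilo, kilo]
Final RIGHT: [hotel, golf, juliet, india, echo, charlie, india, hotel]
i=0: L=hotel R=hotel -> agree -> hotel
i=1: L=juliet, R=golf=BASE -> take LEFT -> juliet
i=2: L=hotel=BASE, R=juliet -> take RIGHT -> juliet
i=3: L=india R=india -> agree -> india
i=4: BASE=alpha L=juliet R=echo all differ -> CONFLICT
i=5: L=charlie R=charlie -> agree -> charlie
i=6: L=kilo, R=india=BASE -> take LEFT -> kilo
i=7: L=kilo=BASE, R=hotel -> take RIGHT -> hotel
Index 5 -> charlie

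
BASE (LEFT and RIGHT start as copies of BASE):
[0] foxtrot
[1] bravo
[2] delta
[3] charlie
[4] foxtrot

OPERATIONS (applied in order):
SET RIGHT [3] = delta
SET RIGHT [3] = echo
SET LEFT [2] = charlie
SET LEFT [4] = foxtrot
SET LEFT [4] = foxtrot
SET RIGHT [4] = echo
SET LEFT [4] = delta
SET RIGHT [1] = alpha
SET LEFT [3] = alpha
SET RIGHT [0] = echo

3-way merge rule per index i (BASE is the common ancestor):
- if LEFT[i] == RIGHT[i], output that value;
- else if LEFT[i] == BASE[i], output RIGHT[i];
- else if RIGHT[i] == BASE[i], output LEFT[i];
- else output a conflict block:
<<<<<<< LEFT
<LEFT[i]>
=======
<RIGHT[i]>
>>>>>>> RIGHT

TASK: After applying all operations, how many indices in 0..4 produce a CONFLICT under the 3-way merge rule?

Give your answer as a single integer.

Final LEFT:  [foxtrot, bravo, charlie, alpha, delta]
Final RIGHT: [echo, alpha, delta, echo, echo]
i=0: L=foxtrot=BASE, R=echo -> take RIGHT -> echo
i=1: L=bravo=BASE, R=alpha -> take RIGHT -> alpha
i=2: L=charlie, R=delta=BASE -> take LEFT -> charlie
i=3: BASE=charlie L=alpha R=echo all differ -> CONFLICT
i=4: BASE=foxtrot L=delta R=echo all differ -> CONFLICT
Conflict count: 2

Answer: 2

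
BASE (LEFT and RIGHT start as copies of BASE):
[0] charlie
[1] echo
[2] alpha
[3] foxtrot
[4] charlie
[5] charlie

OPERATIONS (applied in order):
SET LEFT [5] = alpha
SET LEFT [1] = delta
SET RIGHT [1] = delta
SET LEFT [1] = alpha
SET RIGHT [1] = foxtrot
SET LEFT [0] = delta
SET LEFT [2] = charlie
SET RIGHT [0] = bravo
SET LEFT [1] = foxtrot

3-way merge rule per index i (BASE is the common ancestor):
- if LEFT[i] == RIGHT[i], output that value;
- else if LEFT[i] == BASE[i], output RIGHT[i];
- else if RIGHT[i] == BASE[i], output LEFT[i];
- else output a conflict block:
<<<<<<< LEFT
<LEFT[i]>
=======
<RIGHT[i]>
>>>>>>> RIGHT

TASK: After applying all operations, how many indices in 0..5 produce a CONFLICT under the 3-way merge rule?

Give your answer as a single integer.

Final LEFT:  [delta, foxtrot, charlie, foxtrot, charlie, alpha]
Final RIGHT: [bravo, foxtrot, alpha, foxtrot, charlie, charlie]
i=0: BASE=charlie L=delta R=bravo all differ -> CONFLICT
i=1: L=foxtrot R=foxtrot -> agree -> foxtrot
i=2: L=charlie, R=alpha=BASE -> take LEFT -> charlie
i=3: L=foxtrot R=foxtrot -> agree -> foxtrot
i=4: L=charlie R=charlie -> agree -> charlie
i=5: L=alpha, R=charlie=BASE -> take LEFT -> alpha
Conflict count: 1

Answer: 1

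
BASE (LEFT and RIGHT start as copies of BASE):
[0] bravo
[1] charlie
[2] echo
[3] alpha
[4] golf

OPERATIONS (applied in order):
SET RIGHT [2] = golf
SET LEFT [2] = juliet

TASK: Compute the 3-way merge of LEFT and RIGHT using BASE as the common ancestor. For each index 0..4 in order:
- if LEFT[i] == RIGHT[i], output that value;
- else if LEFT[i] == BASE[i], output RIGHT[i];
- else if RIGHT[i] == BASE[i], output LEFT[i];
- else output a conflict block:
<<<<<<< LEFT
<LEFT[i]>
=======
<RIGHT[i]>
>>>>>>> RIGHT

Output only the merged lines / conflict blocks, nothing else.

Final LEFT:  [bravo, charlie, juliet, alpha, golf]
Final RIGHT: [bravo, charlie, golf, alpha, golf]
i=0: L=bravo R=bravo -> agree -> bravo
i=1: L=charlie R=charlie -> agree -> charlie
i=2: BASE=echo L=juliet R=golf all differ -> CONFLICT
i=3: L=alpha R=alpha -> agree -> alpha
i=4: L=golf R=golf -> agree -> golf

Answer: bravo
charlie
<<<<<<< LEFT
juliet
=======
golf
>>>>>>> RIGHT
alpha
golf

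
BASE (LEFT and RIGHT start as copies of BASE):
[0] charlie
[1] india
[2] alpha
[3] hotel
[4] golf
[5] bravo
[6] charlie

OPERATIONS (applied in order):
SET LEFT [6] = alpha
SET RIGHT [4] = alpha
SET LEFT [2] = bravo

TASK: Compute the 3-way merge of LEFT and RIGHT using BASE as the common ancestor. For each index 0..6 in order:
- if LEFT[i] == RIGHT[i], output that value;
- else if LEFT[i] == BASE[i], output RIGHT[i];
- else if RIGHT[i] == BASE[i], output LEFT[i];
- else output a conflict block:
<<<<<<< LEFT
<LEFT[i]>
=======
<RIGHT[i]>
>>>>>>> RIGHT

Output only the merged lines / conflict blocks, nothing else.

Answer: charlie
india
bravo
hotel
alpha
bravo
alpha

Derivation:
Final LEFT:  [charlie, india, bravo, hotel, golf, bravo, alpha]
Final RIGHT: [charlie, india, alpha, hotel, alpha, bravo, charlie]
i=0: L=charlie R=charlie -> agree -> charlie
i=1: L=india R=india -> agree -> india
i=2: L=bravo, R=alpha=BASE -> take LEFT -> bravo
i=3: L=hotel R=hotel -> agree -> hotel
i=4: L=golf=BASE, R=alpha -> take RIGHT -> alpha
i=5: L=bravo R=bravo -> agree -> bravo
i=6: L=alpha, R=charlie=BASE -> take LEFT -> alpha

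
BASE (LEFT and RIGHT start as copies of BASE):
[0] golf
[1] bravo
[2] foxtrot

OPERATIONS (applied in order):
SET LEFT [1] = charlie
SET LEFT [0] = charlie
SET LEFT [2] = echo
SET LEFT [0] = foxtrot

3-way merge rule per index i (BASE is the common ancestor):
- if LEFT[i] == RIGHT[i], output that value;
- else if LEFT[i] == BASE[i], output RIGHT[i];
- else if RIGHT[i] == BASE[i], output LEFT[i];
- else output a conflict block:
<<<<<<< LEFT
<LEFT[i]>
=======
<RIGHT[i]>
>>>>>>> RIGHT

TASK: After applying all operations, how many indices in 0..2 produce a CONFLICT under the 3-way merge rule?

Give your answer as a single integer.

Final LEFT:  [foxtrot, charlie, echo]
Final RIGHT: [golf, bravo, foxtrot]
i=0: L=foxtrot, R=golf=BASE -> take LEFT -> foxtrot
i=1: L=charlie, R=bravo=BASE -> take LEFT -> charlie
i=2: L=echo, R=foxtrot=BASE -> take LEFT -> echo
Conflict count: 0

Answer: 0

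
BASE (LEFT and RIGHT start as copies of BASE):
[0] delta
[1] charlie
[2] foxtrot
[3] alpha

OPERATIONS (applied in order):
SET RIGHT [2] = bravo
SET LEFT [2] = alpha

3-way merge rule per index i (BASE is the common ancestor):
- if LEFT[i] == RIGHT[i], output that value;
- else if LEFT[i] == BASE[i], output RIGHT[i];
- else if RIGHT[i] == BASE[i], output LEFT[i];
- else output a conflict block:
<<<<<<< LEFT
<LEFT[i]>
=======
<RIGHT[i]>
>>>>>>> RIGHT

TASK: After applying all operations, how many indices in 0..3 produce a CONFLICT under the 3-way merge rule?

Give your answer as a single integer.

Answer: 1

Derivation:
Final LEFT:  [delta, charlie, alpha, alpha]
Final RIGHT: [delta, charlie, bravo, alpha]
i=0: L=delta R=delta -> agree -> delta
i=1: L=charlie R=charlie -> agree -> charlie
i=2: BASE=foxtrot L=alpha R=bravo all differ -> CONFLICT
i=3: L=alpha R=alpha -> agree -> alpha
Conflict count: 1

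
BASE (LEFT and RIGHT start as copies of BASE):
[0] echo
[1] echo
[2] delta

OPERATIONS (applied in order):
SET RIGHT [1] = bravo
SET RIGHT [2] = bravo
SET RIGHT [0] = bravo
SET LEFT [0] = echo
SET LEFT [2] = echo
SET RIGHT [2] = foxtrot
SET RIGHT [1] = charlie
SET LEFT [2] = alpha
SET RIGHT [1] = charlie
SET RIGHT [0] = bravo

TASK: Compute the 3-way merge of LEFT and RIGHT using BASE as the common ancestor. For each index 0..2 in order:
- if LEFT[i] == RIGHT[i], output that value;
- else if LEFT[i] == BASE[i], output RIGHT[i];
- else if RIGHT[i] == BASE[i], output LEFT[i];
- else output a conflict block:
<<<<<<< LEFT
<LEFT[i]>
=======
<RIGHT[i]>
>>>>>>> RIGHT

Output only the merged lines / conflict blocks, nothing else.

Answer: bravo
charlie
<<<<<<< LEFT
alpha
=======
foxtrot
>>>>>>> RIGHT

Derivation:
Final LEFT:  [echo, echo, alpha]
Final RIGHT: [bravo, charlie, foxtrot]
i=0: L=echo=BASE, R=bravo -> take RIGHT -> bravo
i=1: L=echo=BASE, R=charlie -> take RIGHT -> charlie
i=2: BASE=delta L=alpha R=foxtrot all differ -> CONFLICT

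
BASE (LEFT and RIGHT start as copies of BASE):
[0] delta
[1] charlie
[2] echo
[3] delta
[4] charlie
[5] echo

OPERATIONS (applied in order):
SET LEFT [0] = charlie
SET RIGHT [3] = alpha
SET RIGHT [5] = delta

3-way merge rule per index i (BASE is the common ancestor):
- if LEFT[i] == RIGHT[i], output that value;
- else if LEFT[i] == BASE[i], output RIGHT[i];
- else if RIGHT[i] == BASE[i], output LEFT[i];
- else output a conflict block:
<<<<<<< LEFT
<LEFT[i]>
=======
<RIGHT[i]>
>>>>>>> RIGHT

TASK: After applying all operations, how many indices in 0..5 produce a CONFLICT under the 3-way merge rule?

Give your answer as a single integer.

Answer: 0

Derivation:
Final LEFT:  [charlie, charlie, echo, delta, charlie, echo]
Final RIGHT: [delta, charlie, echo, alpha, charlie, delta]
i=0: L=charlie, R=delta=BASE -> take LEFT -> charlie
i=1: L=charlie R=charlie -> agree -> charlie
i=2: L=echo R=echo -> agree -> echo
i=3: L=delta=BASE, R=alpha -> take RIGHT -> alpha
i=4: L=charlie R=charlie -> agree -> charlie
i=5: L=echo=BASE, R=delta -> take RIGHT -> delta
Conflict count: 0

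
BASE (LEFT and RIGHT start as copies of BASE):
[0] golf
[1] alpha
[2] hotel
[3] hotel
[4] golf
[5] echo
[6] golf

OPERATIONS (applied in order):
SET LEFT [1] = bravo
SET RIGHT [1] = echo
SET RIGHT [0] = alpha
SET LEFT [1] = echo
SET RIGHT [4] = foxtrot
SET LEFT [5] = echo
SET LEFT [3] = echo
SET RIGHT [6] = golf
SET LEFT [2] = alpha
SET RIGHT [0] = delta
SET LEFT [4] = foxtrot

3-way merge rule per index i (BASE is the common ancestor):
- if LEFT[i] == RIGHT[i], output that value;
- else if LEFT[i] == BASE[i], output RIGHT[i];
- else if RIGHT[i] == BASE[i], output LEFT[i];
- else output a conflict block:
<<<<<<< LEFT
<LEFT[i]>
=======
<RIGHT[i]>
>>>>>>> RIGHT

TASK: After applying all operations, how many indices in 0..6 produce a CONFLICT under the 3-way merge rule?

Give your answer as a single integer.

Final LEFT:  [golf, echo, alpha, echo, foxtrot, echo, golf]
Final RIGHT: [delta, echo, hotel, hotel, foxtrot, echo, golf]
i=0: L=golf=BASE, R=delta -> take RIGHT -> delta
i=1: L=echo R=echo -> agree -> echo
i=2: L=alpha, R=hotel=BASE -> take LEFT -> alpha
i=3: L=echo, R=hotel=BASE -> take LEFT -> echo
i=4: L=foxtrot R=foxtrot -> agree -> foxtrot
i=5: L=echo R=echo -> agree -> echo
i=6: L=golf R=golf -> agree -> golf
Conflict count: 0

Answer: 0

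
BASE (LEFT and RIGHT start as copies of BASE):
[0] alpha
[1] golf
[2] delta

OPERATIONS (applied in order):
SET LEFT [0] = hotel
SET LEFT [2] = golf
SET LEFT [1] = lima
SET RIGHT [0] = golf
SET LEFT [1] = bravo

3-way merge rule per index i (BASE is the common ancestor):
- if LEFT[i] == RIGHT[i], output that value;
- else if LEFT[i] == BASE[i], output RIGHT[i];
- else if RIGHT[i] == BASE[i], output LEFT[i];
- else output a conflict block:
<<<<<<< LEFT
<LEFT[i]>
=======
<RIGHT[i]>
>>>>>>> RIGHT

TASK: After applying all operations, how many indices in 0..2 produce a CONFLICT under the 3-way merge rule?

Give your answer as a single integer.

Final LEFT:  [hotel, bravo, golf]
Final RIGHT: [golf, golf, delta]
i=0: BASE=alpha L=hotel R=golf all differ -> CONFLICT
i=1: L=bravo, R=golf=BASE -> take LEFT -> bravo
i=2: L=golf, R=delta=BASE -> take LEFT -> golf
Conflict count: 1

Answer: 1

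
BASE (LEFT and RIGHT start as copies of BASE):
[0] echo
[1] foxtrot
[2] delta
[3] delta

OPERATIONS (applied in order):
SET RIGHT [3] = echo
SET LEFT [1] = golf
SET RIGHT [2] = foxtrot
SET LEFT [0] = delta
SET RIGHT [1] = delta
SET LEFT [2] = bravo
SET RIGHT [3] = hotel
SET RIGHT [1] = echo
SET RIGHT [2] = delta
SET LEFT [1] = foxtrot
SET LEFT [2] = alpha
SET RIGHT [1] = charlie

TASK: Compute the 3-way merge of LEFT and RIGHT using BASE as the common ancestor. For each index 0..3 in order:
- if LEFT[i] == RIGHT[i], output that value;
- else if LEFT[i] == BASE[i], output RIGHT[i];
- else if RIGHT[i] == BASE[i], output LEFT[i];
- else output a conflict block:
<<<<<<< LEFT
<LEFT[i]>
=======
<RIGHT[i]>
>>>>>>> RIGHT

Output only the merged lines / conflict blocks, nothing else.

Final LEFT:  [delta, foxtrot, alpha, delta]
Final RIGHT: [echo, charlie, delta, hotel]
i=0: L=delta, R=echo=BASE -> take LEFT -> delta
i=1: L=foxtrot=BASE, R=charlie -> take RIGHT -> charlie
i=2: L=alpha, R=delta=BASE -> take LEFT -> alpha
i=3: L=delta=BASE, R=hotel -> take RIGHT -> hotel

Answer: delta
charlie
alpha
hotel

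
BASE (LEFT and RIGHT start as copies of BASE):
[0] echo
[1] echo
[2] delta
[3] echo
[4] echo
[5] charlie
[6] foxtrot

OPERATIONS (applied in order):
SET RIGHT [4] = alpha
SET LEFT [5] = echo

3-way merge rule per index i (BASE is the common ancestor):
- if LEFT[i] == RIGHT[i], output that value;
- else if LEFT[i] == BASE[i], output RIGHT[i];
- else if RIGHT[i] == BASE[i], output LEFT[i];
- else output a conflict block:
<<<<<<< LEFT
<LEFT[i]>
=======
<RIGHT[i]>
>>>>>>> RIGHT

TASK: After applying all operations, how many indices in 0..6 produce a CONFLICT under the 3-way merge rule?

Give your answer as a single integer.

Final LEFT:  [echo, echo, delta, echo, echo, echo, foxtrot]
Final RIGHT: [echo, echo, delta, echo, alpha, charlie, foxtrot]
i=0: L=echo R=echo -> agree -> echo
i=1: L=echo R=echo -> agree -> echo
i=2: L=delta R=delta -> agree -> delta
i=3: L=echo R=echo -> agree -> echo
i=4: L=echo=BASE, R=alpha -> take RIGHT -> alpha
i=5: L=echo, R=charlie=BASE -> take LEFT -> echo
i=6: L=foxtrot R=foxtrot -> agree -> foxtrot
Conflict count: 0

Answer: 0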